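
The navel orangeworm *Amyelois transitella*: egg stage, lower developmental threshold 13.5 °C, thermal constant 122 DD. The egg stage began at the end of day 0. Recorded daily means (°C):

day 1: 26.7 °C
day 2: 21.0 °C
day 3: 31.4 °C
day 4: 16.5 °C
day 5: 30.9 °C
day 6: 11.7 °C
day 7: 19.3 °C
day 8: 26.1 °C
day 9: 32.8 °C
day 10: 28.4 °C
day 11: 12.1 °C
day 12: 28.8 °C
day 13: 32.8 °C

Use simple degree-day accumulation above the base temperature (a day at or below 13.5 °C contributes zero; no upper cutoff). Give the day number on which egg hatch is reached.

Daily DD above 13.5 °C: 13.2, 7.5, 17.9, 3.0, 17.4, 0.0, 5.8, 12.6, 19.3, 14.9, 0.0, 15.3, 19.3.
Cumulative: 13.2, 20.7, 38.6, 41.6, 59.0, 59.0, 64.8, 77.4, 96.7, 111.6, 111.6, 126.9, 146.2.
The total first reaches 122 DD on day 12.

day 12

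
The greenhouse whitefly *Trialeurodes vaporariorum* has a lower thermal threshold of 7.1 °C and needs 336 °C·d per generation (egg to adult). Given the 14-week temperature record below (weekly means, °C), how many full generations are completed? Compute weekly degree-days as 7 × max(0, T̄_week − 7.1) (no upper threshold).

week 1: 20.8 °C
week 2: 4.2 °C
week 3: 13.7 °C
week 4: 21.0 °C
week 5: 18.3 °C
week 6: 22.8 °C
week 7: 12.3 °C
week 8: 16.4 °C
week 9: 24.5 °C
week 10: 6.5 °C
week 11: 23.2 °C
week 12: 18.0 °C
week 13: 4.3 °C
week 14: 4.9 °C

Weekly DD (7 × max(0, T̄ − 7.1)): 95.9, 0.0, 46.2, 97.3, 78.4, 109.9, 36.4, 65.1, 121.8, 0.0, 112.7, 76.3, 0.0, 0.0.
Season total = 840.0 DD.
Complete generations = ⌊840.0 / 336⌋ = 2.

2 generations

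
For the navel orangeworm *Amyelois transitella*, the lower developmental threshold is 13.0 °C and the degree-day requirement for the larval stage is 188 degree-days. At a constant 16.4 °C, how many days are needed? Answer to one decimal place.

Daily accumulation = 16.4 − 13.0 = 3.4 DD/day.
Duration = 188 / 3.4 = 55.294 ≈ 55.3 days.

55.3 days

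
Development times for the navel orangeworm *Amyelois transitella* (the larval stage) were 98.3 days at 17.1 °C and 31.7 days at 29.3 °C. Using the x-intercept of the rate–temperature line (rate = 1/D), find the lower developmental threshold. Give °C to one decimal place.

Equal thermal constants: D₁(T₁ − T_b) = D₂(T₂ − T_b).
98.3·(17.1 − T_b) = 31.7·(29.3 − T_b)
T_b = (98.3·17.1 − 31.7·29.3) / (98.3 − 31.7) = 752.12 / 66.6 = 11.293 °C ≈ 11.3 °C.

11.3 °C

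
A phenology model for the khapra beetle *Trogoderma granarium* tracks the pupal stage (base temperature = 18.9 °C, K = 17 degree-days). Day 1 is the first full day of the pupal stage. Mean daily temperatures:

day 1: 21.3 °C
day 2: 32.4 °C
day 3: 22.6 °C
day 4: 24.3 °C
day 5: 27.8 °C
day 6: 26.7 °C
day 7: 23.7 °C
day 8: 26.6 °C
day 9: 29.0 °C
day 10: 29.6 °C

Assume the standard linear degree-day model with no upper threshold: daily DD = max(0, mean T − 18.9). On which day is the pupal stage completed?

Daily DD above 18.9 °C: 2.4, 13.5, 3.7, 5.4, 8.9, 7.8, 4.8, 7.7, 10.1, 10.7.
Cumulative: 2.4, 15.9, 19.6, 25.0, 33.9, 41.7, 46.5, 54.2, 64.3, 75.0.
The total first reaches 17 DD on day 3.

day 3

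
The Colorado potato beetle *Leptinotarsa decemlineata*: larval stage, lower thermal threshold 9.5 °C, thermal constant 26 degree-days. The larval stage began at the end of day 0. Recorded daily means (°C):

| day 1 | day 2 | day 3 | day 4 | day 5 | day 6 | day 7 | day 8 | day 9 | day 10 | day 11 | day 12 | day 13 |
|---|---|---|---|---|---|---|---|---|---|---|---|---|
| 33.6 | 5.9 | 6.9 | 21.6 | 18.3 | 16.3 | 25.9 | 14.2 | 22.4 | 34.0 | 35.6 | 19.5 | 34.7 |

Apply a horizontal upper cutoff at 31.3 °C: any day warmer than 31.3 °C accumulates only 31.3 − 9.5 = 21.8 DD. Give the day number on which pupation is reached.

Daily DD above 9.5 °C (capped at 21.8): 21.8, 0.0, 0.0, 12.1, 8.8, 6.8, 16.4, 4.7, 12.9, 21.8, 21.8, 10.0, 21.8.
Cumulative: 21.8, 21.8, 21.8, 33.9, 42.7, 49.5, 65.9, 70.6, 83.5, 105.3, 127.1, 137.1, 158.9.
The total first reaches 26 DD on day 4.

day 4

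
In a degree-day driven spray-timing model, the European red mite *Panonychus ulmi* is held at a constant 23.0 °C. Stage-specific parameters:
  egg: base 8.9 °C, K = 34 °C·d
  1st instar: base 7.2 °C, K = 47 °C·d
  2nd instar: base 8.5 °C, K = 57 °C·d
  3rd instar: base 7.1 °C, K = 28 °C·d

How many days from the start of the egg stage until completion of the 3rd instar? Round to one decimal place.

11.1 days

egg: 34 / (23.0 − 8.9) = 34 / 14.1 = 2.411 d.
1st instar: 47 / (23.0 − 7.2) = 47 / 15.8 = 2.975 d.
2nd instar: 57 / (23.0 − 8.5) = 57 / 14.5 = 3.931 d.
3rd instar: 28 / (23.0 − 7.1) = 28 / 15.9 = 1.761 d.
Sum = 11.078 ≈ 11.1 days.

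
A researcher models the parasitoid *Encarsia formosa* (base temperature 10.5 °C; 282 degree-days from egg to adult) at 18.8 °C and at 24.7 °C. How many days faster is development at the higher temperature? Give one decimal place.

14.1 days

At 18.8 °C: 282 / (18.8 − 10.5) = 282 / 8.3 = 33.976 d.
At 24.7 °C: 282 / (24.7 − 10.5) = 282 / 14.2 = 19.859 d.
Difference = |33.976 − 19.859| = 14.117 ≈ 14.1 days.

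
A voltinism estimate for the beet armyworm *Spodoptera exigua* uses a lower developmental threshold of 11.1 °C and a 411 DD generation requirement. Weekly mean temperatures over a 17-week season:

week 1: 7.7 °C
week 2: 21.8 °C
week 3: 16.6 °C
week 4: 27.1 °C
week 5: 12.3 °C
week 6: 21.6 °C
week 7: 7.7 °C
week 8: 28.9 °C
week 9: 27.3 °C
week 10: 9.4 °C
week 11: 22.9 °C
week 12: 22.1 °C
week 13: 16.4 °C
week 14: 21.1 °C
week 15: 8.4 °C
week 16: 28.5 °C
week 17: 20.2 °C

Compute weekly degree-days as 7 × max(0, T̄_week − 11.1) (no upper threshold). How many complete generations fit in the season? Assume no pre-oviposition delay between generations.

Weekly DD (7 × max(0, T̄ − 11.1)): 0.0, 74.9, 38.5, 112.0, 8.4, 73.5, 0.0, 124.6, 113.4, 0.0, 82.6, 77.0, 37.1, 70.0, 0.0, 121.8, 63.7.
Season total = 997.5 DD.
Complete generations = ⌊997.5 / 411⌋ = 2.

2 generations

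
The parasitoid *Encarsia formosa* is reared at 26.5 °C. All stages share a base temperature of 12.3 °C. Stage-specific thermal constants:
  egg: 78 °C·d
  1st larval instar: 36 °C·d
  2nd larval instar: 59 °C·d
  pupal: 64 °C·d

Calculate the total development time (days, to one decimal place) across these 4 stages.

Daily accumulation at 26.5 °C = 26.5 − 12.3 = 14.2 DD/day.
Total K = 78 + 36 + 59 + 64 = 237 DD.
Total duration = 237 / 14.2 = 16.690 ≈ 16.7 days.

16.7 days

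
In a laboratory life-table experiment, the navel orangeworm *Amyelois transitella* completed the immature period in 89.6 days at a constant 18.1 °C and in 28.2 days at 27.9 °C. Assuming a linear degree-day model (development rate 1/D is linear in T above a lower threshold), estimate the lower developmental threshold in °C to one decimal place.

13.6 °C

Under the model K = D·(T − T_b), so D₁·(T₁ − T_b) = D₂·(T₂ − T_b).
89.6·(18.1 − T_b) = 28.2·(27.9 − T_b)
T_b = (89.6·18.1 − 28.2·27.9) / (89.6 − 28.2) = 834.98 / 61.4 = 13.599 °C ≈ 13.6 °C.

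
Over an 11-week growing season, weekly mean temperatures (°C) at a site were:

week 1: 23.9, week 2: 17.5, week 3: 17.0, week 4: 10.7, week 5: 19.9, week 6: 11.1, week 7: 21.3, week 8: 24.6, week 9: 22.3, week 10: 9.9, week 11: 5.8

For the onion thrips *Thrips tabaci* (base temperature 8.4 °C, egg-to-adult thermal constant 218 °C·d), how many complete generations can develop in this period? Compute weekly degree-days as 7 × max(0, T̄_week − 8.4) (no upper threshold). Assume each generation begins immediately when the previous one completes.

Weekly DD (7 × max(0, T̄ − 8.4)): 108.5, 63.7, 60.2, 16.1, 80.5, 18.9, 90.3, 113.4, 97.3, 10.5, 0.0.
Season total = 659.4 DD.
Complete generations = ⌊659.4 / 218⌋ = 3.

3 generations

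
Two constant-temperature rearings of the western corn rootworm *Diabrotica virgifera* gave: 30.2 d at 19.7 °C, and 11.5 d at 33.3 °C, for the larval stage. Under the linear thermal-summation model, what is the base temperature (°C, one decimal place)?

Under the model K = D·(T − T_b), so D₁·(T₁ − T_b) = D₂·(T₂ − T_b).
30.2·(19.7 − T_b) = 11.5·(33.3 − T_b)
T_b = (30.2·19.7 − 11.5·33.3) / (30.2 − 11.5) = 211.99 / 18.7 = 11.336 °C ≈ 11.3 °C.

11.3 °C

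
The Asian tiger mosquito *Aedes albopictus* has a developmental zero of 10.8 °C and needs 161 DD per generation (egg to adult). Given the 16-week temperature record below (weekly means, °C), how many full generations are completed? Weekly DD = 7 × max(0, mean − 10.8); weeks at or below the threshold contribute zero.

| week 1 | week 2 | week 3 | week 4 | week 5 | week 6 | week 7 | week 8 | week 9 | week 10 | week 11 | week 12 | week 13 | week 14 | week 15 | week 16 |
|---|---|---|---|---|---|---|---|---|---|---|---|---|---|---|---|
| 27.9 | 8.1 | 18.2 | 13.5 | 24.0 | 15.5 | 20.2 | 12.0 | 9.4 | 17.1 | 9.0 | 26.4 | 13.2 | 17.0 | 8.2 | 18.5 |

4 generations

Weekly DD (7 × max(0, T̄ − 10.8)): 119.7, 0.0, 51.8, 18.9, 92.4, 32.9, 65.8, 8.4, 0.0, 44.1, 0.0, 109.2, 16.8, 43.4, 0.0, 53.9.
Season total = 657.3 DD.
Complete generations = ⌊657.3 / 161⌋ = 4.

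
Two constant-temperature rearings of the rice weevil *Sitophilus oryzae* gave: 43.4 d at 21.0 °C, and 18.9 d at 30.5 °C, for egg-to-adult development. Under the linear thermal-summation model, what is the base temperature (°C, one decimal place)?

Linear rate model ⇒ the product D·(T − T_b) is constant across temperatures.
43.4·(21.0 − T_b) = 18.9·(30.5 − T_b)
T_b = (43.4·21.0 − 18.9·30.5) / (43.4 − 18.9) = 334.95 / 24.5 = 13.671 °C ≈ 13.7 °C.

13.7 °C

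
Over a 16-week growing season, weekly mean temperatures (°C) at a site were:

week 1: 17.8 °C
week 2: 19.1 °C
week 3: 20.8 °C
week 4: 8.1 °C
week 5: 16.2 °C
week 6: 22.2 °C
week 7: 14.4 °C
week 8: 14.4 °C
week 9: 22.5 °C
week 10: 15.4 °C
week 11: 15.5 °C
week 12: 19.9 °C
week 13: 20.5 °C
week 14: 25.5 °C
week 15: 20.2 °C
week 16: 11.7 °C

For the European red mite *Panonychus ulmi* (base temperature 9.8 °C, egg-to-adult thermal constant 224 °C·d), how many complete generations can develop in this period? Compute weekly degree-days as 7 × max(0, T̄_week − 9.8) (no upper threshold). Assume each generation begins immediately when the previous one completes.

4 generations

Weekly DD (7 × max(0, T̄ − 9.8)): 56.0, 65.1, 77.0, 0.0, 44.8, 86.8, 32.2, 32.2, 88.9, 39.2, 39.9, 70.7, 74.9, 109.9, 72.8, 13.3.
Season total = 903.7 DD.
Complete generations = ⌊903.7 / 224⌋ = 4.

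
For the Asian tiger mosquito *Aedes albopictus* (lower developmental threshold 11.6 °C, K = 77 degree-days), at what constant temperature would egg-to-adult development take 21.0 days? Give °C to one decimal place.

Required daily accumulation = 77 / 21.0 = 3.667 DD/day.
T = T_base + 3.667 = 11.6 + 3.667 = 15.267 ≈ 15.3 °C.

15.3 °C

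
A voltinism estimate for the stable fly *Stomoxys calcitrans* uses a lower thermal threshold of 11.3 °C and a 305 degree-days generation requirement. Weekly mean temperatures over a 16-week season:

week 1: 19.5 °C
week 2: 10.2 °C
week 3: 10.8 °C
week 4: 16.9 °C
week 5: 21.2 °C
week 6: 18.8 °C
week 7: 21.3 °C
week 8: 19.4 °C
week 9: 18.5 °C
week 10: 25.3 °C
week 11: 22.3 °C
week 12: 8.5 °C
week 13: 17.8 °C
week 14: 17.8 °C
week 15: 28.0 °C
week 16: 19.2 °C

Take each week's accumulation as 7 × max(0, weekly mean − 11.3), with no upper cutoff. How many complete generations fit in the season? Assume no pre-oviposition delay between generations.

Weekly DD (7 × max(0, T̄ − 11.3)): 57.4, 0.0, 0.0, 39.2, 69.3, 52.5, 70.0, 56.7, 50.4, 98.0, 77.0, 0.0, 45.5, 45.5, 116.9, 55.3.
Season total = 833.7 DD.
Complete generations = ⌊833.7 / 305⌋ = 2.

2 generations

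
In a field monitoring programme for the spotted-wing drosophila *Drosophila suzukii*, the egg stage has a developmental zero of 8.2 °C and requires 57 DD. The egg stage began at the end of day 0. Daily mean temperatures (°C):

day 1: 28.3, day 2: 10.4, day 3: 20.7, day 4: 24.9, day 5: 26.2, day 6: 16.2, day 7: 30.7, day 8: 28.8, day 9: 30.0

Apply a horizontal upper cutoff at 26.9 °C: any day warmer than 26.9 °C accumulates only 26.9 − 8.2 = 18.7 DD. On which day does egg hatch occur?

day 5

Daily DD above 8.2 °C (capped at 18.7): 18.7, 2.2, 12.5, 16.7, 18.0, 8.0, 18.7, 18.7, 18.7.
Cumulative: 18.7, 20.9, 33.4, 50.1, 68.1, 76.1, 94.8, 113.5, 132.2.
The total first reaches 57 DD on day 5.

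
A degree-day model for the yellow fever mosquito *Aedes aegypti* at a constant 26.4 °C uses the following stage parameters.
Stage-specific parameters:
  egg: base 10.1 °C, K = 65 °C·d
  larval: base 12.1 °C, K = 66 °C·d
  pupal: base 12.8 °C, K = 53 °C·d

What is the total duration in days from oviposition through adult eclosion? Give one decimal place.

egg: 65 / (26.4 − 10.1) = 65 / 16.3 = 3.988 d.
larval: 66 / (26.4 − 12.1) = 66 / 14.3 = 4.615 d.
pupal: 53 / (26.4 − 12.8) = 53 / 13.6 = 3.897 d.
Sum = 12.500 ≈ 12.5 days.

12.5 days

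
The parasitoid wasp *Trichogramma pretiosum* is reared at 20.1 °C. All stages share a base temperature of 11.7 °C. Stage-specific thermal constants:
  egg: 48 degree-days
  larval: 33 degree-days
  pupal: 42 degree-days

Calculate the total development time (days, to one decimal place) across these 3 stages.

Daily accumulation at 20.1 °C = 20.1 − 11.7 = 8.4 DD/day.
Total K = 48 + 33 + 42 = 123 DD.
Total duration = 123 / 8.4 = 14.643 ≈ 14.6 days.

14.6 days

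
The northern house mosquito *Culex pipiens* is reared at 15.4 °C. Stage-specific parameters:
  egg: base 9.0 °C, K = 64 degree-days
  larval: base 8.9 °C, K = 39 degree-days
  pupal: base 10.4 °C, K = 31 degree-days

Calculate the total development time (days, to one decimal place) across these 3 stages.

22.2 days

egg: 64 / (15.4 − 9.0) = 64 / 6.4 = 10.000 d.
larval: 39 / (15.4 − 8.9) = 39 / 6.5 = 6.000 d.
pupal: 31 / (15.4 − 10.4) = 31 / 5.0 = 6.200 d.
Sum = 22.200 ≈ 22.2 days.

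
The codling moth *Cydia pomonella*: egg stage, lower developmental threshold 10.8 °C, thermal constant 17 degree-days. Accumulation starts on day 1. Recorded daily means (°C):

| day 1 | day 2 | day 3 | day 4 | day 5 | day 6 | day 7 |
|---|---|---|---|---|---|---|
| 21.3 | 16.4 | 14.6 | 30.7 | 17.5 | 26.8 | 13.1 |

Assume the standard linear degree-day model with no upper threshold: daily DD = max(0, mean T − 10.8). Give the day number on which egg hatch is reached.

day 3

Daily DD above 10.8 °C: 10.5, 5.6, 3.8, 19.9, 6.7, 16.0, 2.3.
Cumulative: 10.5, 16.1, 19.9, 39.8, 46.5, 62.5, 64.8.
The total first reaches 17 DD on day 3.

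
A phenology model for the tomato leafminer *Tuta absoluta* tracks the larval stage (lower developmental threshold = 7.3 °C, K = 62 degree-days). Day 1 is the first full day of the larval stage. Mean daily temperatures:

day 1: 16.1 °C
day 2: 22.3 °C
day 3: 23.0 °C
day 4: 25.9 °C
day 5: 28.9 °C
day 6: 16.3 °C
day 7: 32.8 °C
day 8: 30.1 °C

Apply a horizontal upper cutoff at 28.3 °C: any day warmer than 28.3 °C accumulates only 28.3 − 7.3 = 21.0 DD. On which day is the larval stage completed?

Daily DD above 7.3 °C (capped at 21.0): 8.8, 15.0, 15.7, 18.6, 21.0, 9.0, 21.0, 21.0.
Cumulative: 8.8, 23.8, 39.5, 58.1, 79.1, 88.1, 109.1, 130.1.
The total first reaches 62 DD on day 5.

day 5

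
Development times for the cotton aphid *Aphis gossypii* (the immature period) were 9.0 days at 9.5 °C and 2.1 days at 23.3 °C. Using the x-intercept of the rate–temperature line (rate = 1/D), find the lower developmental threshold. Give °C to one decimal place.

5.3 °C

Linear rate model ⇒ the product D·(T − T_b) is constant across temperatures.
9.0·(9.5 − T_b) = 2.1·(23.3 − T_b)
T_b = (9.0·9.5 − 2.1·23.3) / (9.0 − 2.1) = 36.57 / 6.9 = 5.300 °C ≈ 5.3 °C.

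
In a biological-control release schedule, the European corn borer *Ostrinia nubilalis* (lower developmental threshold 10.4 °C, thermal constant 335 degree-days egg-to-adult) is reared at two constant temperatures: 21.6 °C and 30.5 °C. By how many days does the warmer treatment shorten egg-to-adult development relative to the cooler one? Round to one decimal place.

13.2 days

At 21.6 °C: 335 / (21.6 − 10.4) = 335 / 11.2 = 29.911 d.
At 30.5 °C: 335 / (30.5 − 10.4) = 335 / 20.1 = 16.667 d.
Difference = |29.911 − 16.667| = 13.244 ≈ 13.2 days.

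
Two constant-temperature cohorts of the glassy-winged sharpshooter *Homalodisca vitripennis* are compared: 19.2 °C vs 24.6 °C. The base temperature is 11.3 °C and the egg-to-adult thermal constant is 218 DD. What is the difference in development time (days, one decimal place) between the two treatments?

At 19.2 °C: 218 / (19.2 − 11.3) = 218 / 7.9 = 27.595 d.
At 24.6 °C: 218 / (24.6 − 11.3) = 218 / 13.3 = 16.391 d.
Difference = |27.595 − 16.391| = 11.204 ≈ 11.2 days.

11.2 days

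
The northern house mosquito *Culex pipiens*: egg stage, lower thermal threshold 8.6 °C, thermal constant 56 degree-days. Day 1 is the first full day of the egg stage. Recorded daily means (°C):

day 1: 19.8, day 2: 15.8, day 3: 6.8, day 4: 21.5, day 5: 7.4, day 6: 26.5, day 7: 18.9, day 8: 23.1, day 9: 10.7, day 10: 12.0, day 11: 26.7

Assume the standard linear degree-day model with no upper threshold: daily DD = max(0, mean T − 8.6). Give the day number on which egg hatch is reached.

day 7

Daily DD above 8.6 °C: 11.2, 7.2, 0.0, 12.9, 0.0, 17.9, 10.3, 14.5, 2.1, 3.4, 18.1.
Cumulative: 11.2, 18.4, 18.4, 31.3, 31.3, 49.2, 59.5, 74.0, 76.1, 79.5, 97.6.
The total first reaches 56 DD on day 7.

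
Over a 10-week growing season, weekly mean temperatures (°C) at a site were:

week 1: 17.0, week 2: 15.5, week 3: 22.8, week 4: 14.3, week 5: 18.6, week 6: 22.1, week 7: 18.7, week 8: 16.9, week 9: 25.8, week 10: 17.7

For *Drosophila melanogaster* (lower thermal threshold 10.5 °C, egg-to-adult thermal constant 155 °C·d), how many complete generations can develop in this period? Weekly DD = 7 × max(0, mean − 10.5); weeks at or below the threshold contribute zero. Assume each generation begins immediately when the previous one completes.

Weekly DD (7 × max(0, T̄ − 10.5)): 45.5, 35.0, 86.1, 26.6, 56.7, 81.2, 57.4, 44.8, 107.1, 50.4.
Season total = 590.8 DD.
Complete generations = ⌊590.8 / 155⌋ = 3.

3 generations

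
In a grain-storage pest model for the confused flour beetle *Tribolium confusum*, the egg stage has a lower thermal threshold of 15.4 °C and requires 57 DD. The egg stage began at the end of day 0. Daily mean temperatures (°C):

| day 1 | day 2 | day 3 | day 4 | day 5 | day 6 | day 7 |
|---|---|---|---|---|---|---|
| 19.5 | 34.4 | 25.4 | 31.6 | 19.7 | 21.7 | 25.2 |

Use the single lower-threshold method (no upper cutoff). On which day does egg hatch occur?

Daily DD above 15.4 °C: 4.1, 19.0, 10.0, 16.2, 4.3, 6.3, 9.8.
Cumulative: 4.1, 23.1, 33.1, 49.3, 53.6, 59.9, 69.7.
The total first reaches 57 DD on day 6.

day 6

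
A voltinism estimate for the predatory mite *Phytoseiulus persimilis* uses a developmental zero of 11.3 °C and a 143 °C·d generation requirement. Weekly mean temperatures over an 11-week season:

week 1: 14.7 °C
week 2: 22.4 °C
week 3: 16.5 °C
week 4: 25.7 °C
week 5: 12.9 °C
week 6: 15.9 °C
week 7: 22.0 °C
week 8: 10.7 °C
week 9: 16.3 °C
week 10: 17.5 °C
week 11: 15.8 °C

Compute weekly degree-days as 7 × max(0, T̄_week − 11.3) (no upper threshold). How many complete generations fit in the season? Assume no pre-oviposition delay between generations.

Weekly DD (7 × max(0, T̄ − 11.3)): 23.8, 77.7, 36.4, 100.8, 11.2, 32.2, 74.9, 0.0, 35.0, 43.4, 31.5.
Season total = 466.9 DD.
Complete generations = ⌊466.9 / 143⌋ = 3.

3 generations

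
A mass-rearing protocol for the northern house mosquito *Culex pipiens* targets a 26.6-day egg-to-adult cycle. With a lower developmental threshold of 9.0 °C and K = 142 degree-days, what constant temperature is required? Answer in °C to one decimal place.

Required daily accumulation = 142 / 26.6 = 5.338 DD/day.
T = T_base + 5.338 = 9.0 + 5.338 = 14.338 ≈ 14.3 °C.

14.3 °C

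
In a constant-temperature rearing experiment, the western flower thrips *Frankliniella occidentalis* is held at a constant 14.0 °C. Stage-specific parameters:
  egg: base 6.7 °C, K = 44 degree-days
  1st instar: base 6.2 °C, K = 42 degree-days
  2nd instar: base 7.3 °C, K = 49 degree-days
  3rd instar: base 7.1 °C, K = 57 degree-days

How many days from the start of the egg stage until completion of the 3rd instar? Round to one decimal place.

egg: 44 / (14.0 − 6.7) = 44 / 7.3 = 6.027 d.
1st instar: 42 / (14.0 − 6.2) = 42 / 7.8 = 5.385 d.
2nd instar: 49 / (14.0 − 7.3) = 49 / 6.7 = 7.313 d.
3rd instar: 57 / (14.0 − 7.1) = 57 / 6.9 = 8.261 d.
Sum = 26.986 ≈ 27.0 days.

27.0 days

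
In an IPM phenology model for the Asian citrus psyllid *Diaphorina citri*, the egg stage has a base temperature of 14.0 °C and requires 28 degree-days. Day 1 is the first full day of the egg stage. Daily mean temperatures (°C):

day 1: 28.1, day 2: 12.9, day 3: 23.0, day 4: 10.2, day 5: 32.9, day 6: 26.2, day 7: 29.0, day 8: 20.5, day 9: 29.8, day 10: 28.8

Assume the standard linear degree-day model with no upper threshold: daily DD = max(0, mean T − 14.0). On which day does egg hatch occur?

Daily DD above 14.0 °C: 14.1, 0.0, 9.0, 0.0, 18.9, 12.2, 15.0, 6.5, 15.8, 14.8.
Cumulative: 14.1, 14.1, 23.1, 23.1, 42.0, 54.2, 69.2, 75.7, 91.5, 106.3.
The total first reaches 28 DD on day 5.

day 5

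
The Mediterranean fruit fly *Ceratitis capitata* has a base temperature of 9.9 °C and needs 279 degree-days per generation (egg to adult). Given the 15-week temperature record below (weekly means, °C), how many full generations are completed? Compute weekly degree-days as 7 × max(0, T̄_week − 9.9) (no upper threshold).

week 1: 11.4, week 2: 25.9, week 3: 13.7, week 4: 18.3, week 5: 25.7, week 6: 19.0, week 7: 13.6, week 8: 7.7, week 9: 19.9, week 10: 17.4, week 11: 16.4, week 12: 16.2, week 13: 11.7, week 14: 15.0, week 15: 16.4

2 generations

Weekly DD (7 × max(0, T̄ − 9.9)): 10.5, 112.0, 26.6, 58.8, 110.6, 63.7, 25.9, 0.0, 70.0, 52.5, 45.5, 44.1, 12.6, 35.7, 45.5.
Season total = 714.0 DD.
Complete generations = ⌊714.0 / 279⌋ = 2.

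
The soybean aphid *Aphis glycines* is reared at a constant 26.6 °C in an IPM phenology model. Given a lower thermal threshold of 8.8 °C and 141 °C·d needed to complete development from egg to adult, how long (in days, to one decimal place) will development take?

7.9 days

Daily accumulation = 26.6 − 8.8 = 17.8 DD/day.
Duration = 141 / 17.8 = 7.921 ≈ 7.9 days.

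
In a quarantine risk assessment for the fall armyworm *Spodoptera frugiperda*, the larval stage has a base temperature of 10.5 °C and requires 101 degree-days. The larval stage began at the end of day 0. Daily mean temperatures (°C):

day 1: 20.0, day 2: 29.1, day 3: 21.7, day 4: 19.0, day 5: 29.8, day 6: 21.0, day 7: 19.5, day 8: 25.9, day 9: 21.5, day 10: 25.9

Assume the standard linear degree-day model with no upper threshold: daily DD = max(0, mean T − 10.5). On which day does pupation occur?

Daily DD above 10.5 °C: 9.5, 18.6, 11.2, 8.5, 19.3, 10.5, 9.0, 15.4, 11.0, 15.4.
Cumulative: 9.5, 28.1, 39.3, 47.8, 67.1, 77.6, 86.6, 102.0, 113.0, 128.4.
The total first reaches 101 DD on day 8.

day 8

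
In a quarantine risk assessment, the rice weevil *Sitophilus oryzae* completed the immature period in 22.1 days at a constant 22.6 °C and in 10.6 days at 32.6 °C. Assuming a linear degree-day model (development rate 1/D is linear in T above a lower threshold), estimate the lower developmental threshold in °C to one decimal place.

Linear rate model ⇒ the product D·(T − T_b) is constant across temperatures.
22.1·(22.6 − T_b) = 10.6·(32.6 − T_b)
T_b = (22.1·22.6 − 10.6·32.6) / (22.1 − 10.6) = 153.90 / 11.5 = 13.383 °C ≈ 13.4 °C.

13.4 °C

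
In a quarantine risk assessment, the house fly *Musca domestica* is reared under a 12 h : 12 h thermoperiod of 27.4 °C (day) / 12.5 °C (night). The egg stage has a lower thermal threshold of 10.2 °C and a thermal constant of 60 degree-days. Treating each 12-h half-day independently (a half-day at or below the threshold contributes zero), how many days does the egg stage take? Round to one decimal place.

6.2 days

Day half: max(0, 27.4 − 10.2) × 0.5 = 17.2 × 0.5 = 8.60 DD.
Night half: max(0, 12.5 − 10.2) × 0.5 = 2.3 × 0.5 = 1.15 DD.
Per 24 h: 9.75 DD/day.
Duration = 60 / 9.75 = 6.154 ≈ 6.2 days.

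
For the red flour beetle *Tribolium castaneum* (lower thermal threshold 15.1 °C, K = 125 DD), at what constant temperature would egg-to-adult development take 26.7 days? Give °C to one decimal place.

Required daily accumulation = 125 / 26.7 = 4.682 DD/day.
T = T_base + 4.682 = 15.1 + 4.682 = 19.782 ≈ 19.8 °C.

19.8 °C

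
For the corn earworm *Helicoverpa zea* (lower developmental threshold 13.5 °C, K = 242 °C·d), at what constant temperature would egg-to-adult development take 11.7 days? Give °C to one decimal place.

34.2 °C

Required daily accumulation = 242 / 11.7 = 20.684 DD/day.
T = T_base + 20.684 = 13.5 + 20.684 = 34.184 ≈ 34.2 °C.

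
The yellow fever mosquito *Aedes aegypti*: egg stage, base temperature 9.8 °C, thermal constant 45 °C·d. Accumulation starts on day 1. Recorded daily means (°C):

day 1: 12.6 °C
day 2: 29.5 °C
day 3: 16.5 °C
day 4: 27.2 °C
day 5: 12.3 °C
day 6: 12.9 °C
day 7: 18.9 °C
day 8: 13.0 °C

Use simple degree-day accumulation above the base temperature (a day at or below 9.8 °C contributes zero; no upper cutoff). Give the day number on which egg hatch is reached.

Daily DD above 9.8 °C: 2.8, 19.7, 6.7, 17.4, 2.5, 3.1, 9.1, 3.2.
Cumulative: 2.8, 22.5, 29.2, 46.6, 49.1, 52.2, 61.3, 64.5.
The total first reaches 45 DD on day 4.

day 4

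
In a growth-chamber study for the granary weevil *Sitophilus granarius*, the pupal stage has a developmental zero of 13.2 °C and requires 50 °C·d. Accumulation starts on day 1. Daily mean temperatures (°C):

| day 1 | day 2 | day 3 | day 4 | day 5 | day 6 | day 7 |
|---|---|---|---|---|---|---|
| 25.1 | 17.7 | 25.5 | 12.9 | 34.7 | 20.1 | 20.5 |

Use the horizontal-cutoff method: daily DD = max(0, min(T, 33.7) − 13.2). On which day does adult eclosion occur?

day 6

Daily DD above 13.2 °C (capped at 20.5): 11.9, 4.5, 12.3, 0.0, 20.5, 6.9, 7.3.
Cumulative: 11.9, 16.4, 28.7, 28.7, 49.2, 56.1, 63.4.
The total first reaches 50 DD on day 6.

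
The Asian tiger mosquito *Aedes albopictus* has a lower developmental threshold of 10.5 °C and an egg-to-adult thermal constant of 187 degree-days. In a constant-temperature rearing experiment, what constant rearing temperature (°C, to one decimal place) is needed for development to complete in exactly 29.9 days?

Required daily accumulation = 187 / 29.9 = 6.254 DD/day.
T = T_base + 6.254 = 10.5 + 6.254 = 16.754 ≈ 16.8 °C.

16.8 °C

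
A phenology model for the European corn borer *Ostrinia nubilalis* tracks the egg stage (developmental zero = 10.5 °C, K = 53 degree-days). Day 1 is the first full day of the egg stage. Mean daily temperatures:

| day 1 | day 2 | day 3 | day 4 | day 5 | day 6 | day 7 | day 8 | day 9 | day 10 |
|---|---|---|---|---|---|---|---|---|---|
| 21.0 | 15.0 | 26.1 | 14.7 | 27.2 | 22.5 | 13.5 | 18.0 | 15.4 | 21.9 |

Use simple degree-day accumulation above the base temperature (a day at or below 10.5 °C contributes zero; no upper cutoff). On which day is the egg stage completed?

Daily DD above 10.5 °C: 10.5, 4.5, 15.6, 4.2, 16.7, 12.0, 3.0, 7.5, 4.9, 11.4.
Cumulative: 10.5, 15.0, 30.6, 34.8, 51.5, 63.5, 66.5, 74.0, 78.9, 90.3.
The total first reaches 53 DD on day 6.

day 6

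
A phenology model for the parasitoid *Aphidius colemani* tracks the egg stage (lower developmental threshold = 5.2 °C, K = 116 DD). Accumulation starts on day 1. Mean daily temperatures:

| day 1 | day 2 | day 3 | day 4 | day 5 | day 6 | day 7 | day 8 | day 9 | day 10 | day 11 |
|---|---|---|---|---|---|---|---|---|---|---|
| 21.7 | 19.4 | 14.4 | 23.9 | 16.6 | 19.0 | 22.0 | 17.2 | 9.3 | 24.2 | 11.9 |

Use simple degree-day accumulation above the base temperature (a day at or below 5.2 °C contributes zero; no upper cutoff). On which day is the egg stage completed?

Daily DD above 5.2 °C: 16.5, 14.2, 9.2, 18.7, 11.4, 13.8, 16.8, 12.0, 4.1, 19.0, 6.7.
Cumulative: 16.5, 30.7, 39.9, 58.6, 70.0, 83.8, 100.6, 112.6, 116.7, 135.7, 142.4.
The total first reaches 116 DD on day 9.

day 9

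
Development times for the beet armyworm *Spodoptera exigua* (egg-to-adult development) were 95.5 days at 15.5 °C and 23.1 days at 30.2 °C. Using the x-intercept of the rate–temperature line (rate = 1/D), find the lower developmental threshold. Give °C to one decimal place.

Under the model K = D·(T − T_b), so D₁·(T₁ − T_b) = D₂·(T₂ − T_b).
95.5·(15.5 − T_b) = 23.1·(30.2 − T_b)
T_b = (95.5·15.5 − 23.1·30.2) / (95.5 − 23.1) = 782.63 / 72.4 = 10.810 °C ≈ 10.8 °C.

10.8 °C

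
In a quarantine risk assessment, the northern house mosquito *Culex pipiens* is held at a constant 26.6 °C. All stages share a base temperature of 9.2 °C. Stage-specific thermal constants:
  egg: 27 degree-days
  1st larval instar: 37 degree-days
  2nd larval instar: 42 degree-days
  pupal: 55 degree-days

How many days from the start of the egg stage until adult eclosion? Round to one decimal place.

Daily accumulation at 26.6 °C = 26.6 − 9.2 = 17.4 DD/day.
Total K = 27 + 37 + 42 + 55 = 161 DD.
Total duration = 161 / 17.4 = 9.253 ≈ 9.3 days.

9.3 days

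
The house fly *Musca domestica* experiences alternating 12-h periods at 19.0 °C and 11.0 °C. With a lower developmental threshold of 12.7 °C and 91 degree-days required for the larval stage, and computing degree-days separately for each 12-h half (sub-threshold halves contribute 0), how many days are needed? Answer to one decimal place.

Day half: max(0, 19.0 − 12.7) × 0.5 = 6.3 × 0.5 = 3.15 DD.
Night half: max(0, 11.0 − 12.7) × 0.5 = 0.0 × 0.5 = 0.00 DD.
Per 24 h: 3.15 DD/day.
Duration = 91 / 3.15 = 28.889 ≈ 28.9 days.

28.9 days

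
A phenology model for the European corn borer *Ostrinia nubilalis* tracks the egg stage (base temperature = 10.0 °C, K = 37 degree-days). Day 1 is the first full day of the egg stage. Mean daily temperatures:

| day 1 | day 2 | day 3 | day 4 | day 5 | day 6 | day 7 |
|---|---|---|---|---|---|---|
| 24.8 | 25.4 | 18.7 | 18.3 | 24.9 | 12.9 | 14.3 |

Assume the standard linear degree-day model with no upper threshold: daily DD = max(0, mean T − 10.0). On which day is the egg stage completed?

Daily DD above 10.0 °C: 14.8, 15.4, 8.7, 8.3, 14.9, 2.9, 4.3.
Cumulative: 14.8, 30.2, 38.9, 47.2, 62.1, 65.0, 69.3.
The total first reaches 37 DD on day 3.

day 3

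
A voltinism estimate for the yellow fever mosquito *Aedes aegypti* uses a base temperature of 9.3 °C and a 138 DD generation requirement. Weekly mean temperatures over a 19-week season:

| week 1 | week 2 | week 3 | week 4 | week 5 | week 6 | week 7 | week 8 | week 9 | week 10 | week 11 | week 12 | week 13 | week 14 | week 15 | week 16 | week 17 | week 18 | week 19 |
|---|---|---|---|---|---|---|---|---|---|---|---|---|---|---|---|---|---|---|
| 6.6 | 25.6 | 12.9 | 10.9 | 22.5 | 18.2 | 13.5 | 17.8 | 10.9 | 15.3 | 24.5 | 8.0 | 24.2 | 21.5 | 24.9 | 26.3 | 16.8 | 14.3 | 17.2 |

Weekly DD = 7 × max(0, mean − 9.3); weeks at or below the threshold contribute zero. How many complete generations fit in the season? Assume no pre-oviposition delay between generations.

8 generations

Weekly DD (7 × max(0, T̄ − 9.3)): 0.0, 114.1, 25.2, 11.2, 92.4, 62.3, 29.4, 59.5, 11.2, 42.0, 106.4, 0.0, 104.3, 85.4, 109.2, 119.0, 52.5, 35.0, 55.3.
Season total = 1114.4 DD.
Complete generations = ⌊1114.4 / 138⌋ = 8.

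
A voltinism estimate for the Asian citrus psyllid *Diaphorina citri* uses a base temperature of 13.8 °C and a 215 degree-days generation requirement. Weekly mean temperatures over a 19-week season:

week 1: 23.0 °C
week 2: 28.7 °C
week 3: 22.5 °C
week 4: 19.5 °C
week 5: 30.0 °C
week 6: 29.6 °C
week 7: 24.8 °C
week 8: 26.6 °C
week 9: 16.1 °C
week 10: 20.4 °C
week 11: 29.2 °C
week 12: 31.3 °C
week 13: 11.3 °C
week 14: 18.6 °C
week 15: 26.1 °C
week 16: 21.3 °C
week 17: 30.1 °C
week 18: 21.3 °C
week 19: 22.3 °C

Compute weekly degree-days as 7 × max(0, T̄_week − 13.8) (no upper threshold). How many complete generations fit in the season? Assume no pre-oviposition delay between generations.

6 generations

Weekly DD (7 × max(0, T̄ − 13.8)): 64.4, 104.3, 60.9, 39.9, 113.4, 110.6, 77.0, 89.6, 16.1, 46.2, 107.8, 122.5, 0.0, 33.6, 86.1, 52.5, 114.1, 52.5, 59.5.
Season total = 1351.0 DD.
Complete generations = ⌊1351.0 / 215⌋ = 6.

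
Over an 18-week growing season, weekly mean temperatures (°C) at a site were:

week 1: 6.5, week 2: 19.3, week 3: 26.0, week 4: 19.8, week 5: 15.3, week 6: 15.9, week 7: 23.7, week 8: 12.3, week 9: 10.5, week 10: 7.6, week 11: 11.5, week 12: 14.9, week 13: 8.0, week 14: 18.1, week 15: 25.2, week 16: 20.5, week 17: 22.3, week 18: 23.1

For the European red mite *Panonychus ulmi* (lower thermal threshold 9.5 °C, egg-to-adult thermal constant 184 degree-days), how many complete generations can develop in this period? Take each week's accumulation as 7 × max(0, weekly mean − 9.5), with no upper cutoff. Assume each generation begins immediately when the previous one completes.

5 generations

Weekly DD (7 × max(0, T̄ − 9.5)): 0.0, 68.6, 115.5, 72.1, 40.6, 44.8, 99.4, 19.6, 7.0, 0.0, 14.0, 37.8, 0.0, 60.2, 109.9, 77.0, 89.6, 95.2.
Season total = 951.3 DD.
Complete generations = ⌊951.3 / 184⌋ = 5.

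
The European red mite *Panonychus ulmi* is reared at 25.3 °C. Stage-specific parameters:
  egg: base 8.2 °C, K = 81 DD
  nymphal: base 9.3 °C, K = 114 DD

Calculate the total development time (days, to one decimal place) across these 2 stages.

11.9 days

egg: 81 / (25.3 − 8.2) = 81 / 17.1 = 4.737 d.
nymphal: 114 / (25.3 − 9.3) = 114 / 16.0 = 7.125 d.
Sum = 11.862 ≈ 11.9 days.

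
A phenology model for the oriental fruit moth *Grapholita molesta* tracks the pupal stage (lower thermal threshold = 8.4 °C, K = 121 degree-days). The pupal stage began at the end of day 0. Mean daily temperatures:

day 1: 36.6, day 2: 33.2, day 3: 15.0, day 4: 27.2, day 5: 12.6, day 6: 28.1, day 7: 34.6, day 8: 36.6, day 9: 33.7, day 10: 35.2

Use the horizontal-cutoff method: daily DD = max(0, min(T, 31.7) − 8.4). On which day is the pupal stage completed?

day 8

Daily DD above 8.4 °C (capped at 23.3): 23.3, 23.3, 6.6, 18.8, 4.2, 19.7, 23.3, 23.3, 23.3, 23.3.
Cumulative: 23.3, 46.6, 53.2, 72.0, 76.2, 95.9, 119.2, 142.5, 165.8, 189.1.
The total first reaches 121 DD on day 8.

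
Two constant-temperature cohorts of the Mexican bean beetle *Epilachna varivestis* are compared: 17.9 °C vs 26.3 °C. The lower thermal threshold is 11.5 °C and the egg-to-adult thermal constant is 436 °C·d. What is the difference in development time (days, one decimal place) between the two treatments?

38.7 days

At 17.9 °C: 436 / (17.9 − 11.5) = 436 / 6.4 = 68.125 d.
At 26.3 °C: 436 / (26.3 − 11.5) = 436 / 14.8 = 29.459 d.
Difference = |68.125 − 29.459| = 38.666 ≈ 38.7 days.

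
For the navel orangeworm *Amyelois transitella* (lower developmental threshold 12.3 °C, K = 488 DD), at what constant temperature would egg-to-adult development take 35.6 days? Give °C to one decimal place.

Required daily accumulation = 488 / 35.6 = 13.708 DD/day.
T = T_base + 13.708 = 12.3 + 13.708 = 26.008 ≈ 26.0 °C.

26.0 °C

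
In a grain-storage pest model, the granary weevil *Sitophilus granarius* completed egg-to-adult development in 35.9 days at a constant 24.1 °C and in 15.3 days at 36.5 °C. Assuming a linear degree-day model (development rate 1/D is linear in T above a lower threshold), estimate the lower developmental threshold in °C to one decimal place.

Under the model K = D·(T − T_b), so D₁·(T₁ − T_b) = D₂·(T₂ − T_b).
35.9·(24.1 − T_b) = 15.3·(36.5 − T_b)
T_b = (35.9·24.1 − 15.3·36.5) / (35.9 − 15.3) = 306.74 / 20.6 = 14.890 °C ≈ 14.9 °C.

14.9 °C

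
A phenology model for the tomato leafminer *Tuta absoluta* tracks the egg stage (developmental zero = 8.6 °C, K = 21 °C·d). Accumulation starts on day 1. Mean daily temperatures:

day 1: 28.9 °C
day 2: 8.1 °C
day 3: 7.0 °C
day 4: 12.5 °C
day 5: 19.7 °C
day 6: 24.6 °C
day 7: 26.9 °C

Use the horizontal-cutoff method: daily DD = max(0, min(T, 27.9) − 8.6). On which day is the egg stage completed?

day 4

Daily DD above 8.6 °C (capped at 19.3): 19.3, 0.0, 0.0, 3.9, 11.1, 16.0, 18.3.
Cumulative: 19.3, 19.3, 19.3, 23.2, 34.3, 50.3, 68.6.
The total first reaches 21 DD on day 4.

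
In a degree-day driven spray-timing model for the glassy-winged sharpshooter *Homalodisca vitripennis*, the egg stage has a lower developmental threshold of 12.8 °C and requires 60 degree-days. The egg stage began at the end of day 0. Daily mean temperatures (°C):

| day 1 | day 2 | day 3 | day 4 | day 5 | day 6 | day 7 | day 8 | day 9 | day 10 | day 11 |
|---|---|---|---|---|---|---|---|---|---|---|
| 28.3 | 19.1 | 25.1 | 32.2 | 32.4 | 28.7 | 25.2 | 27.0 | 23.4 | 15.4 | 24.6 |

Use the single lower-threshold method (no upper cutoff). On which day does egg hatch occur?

day 5

Daily DD above 12.8 °C: 15.5, 6.3, 12.3, 19.4, 19.6, 15.9, 12.4, 14.2, 10.6, 2.6, 11.8.
Cumulative: 15.5, 21.8, 34.1, 53.5, 73.1, 89.0, 101.4, 115.6, 126.2, 128.8, 140.6.
The total first reaches 60 DD on day 5.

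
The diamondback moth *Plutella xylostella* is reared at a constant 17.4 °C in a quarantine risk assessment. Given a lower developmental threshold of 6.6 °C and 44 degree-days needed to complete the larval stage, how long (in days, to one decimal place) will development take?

4.1 days

Daily accumulation = 17.4 − 6.6 = 10.8 DD/day.
Duration = 44 / 10.8 = 4.074 ≈ 4.1 days.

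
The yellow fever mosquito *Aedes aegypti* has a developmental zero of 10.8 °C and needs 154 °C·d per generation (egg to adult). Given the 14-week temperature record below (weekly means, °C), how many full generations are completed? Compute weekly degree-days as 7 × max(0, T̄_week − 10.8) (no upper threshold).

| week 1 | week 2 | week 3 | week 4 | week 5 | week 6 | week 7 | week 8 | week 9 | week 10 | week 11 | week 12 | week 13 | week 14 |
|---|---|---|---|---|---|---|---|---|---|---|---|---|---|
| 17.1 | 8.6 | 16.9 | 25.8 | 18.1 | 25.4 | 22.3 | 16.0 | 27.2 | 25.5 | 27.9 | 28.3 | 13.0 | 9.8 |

Weekly DD (7 × max(0, T̄ − 10.8)): 44.1, 0.0, 42.7, 105.0, 51.1, 102.2, 80.5, 36.4, 114.8, 102.9, 119.7, 122.5, 15.4, 0.0.
Season total = 937.3 DD.
Complete generations = ⌊937.3 / 154⌋ = 6.

6 generations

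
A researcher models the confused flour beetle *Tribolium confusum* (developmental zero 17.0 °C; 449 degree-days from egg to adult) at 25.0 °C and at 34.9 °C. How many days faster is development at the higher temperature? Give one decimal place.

31.0 days

At 25.0 °C: 449 / (25.0 − 17.0) = 449 / 8.0 = 56.125 d.
At 34.9 °C: 449 / (34.9 − 17.0) = 449 / 17.9 = 25.084 d.
Difference = |56.125 − 25.084| = 31.041 ≈ 31.0 days.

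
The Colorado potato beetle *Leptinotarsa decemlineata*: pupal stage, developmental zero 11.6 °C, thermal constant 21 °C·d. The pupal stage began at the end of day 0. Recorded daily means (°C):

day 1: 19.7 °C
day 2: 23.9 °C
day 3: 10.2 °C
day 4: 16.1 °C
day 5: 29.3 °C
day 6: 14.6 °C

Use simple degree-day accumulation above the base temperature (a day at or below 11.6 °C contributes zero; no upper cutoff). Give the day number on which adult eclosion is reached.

Daily DD above 11.6 °C: 8.1, 12.3, 0.0, 4.5, 17.7, 3.0.
Cumulative: 8.1, 20.4, 20.4, 24.9, 42.6, 45.6.
The total first reaches 21 DD on day 4.

day 4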